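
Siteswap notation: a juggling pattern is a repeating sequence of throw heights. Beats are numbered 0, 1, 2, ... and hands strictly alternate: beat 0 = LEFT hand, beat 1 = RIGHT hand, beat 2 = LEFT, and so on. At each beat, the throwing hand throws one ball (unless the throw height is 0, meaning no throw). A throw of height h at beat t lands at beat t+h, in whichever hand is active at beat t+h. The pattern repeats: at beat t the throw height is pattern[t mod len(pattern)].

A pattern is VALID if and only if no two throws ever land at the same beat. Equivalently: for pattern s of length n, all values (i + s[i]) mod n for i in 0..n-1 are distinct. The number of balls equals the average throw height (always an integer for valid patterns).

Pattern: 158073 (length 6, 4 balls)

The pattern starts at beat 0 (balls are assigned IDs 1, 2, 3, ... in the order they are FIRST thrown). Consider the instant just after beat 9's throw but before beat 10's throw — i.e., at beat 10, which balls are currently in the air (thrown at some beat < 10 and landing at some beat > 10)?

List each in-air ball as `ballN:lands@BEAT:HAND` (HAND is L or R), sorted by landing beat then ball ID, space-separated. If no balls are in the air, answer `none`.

Answer: ball3:lands@11:R ball1:lands@12:L ball4:lands@16:L

Derivation:
Beat 0 (L): throw ball1 h=1 -> lands@1:R; in-air after throw: [b1@1:R]
Beat 1 (R): throw ball1 h=5 -> lands@6:L; in-air after throw: [b1@6:L]
Beat 2 (L): throw ball2 h=8 -> lands@10:L; in-air after throw: [b1@6:L b2@10:L]
Beat 4 (L): throw ball3 h=7 -> lands@11:R; in-air after throw: [b1@6:L b2@10:L b3@11:R]
Beat 5 (R): throw ball4 h=3 -> lands@8:L; in-air after throw: [b1@6:L b4@8:L b2@10:L b3@11:R]
Beat 6 (L): throw ball1 h=1 -> lands@7:R; in-air after throw: [b1@7:R b4@8:L b2@10:L b3@11:R]
Beat 7 (R): throw ball1 h=5 -> lands@12:L; in-air after throw: [b4@8:L b2@10:L b3@11:R b1@12:L]
Beat 8 (L): throw ball4 h=8 -> lands@16:L; in-air after throw: [b2@10:L b3@11:R b1@12:L b4@16:L]
Beat 10 (L): throw ball2 h=7 -> lands@17:R; in-air after throw: [b3@11:R b1@12:L b4@16:L b2@17:R]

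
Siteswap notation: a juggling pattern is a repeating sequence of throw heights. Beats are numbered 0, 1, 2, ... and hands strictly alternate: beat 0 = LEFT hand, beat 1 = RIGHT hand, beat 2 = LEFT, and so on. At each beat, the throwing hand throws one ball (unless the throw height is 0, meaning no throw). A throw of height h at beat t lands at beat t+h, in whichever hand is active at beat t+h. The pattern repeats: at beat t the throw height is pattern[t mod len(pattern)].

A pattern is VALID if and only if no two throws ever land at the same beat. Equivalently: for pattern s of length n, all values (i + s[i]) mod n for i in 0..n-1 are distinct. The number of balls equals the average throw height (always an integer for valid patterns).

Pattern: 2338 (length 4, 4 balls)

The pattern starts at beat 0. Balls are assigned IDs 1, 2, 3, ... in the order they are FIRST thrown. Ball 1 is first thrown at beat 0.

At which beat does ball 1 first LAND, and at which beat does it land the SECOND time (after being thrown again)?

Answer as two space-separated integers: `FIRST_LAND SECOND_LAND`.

Answer: 2 5

Derivation:
Beat 0 (L): throw ball1 h=2 -> lands@2:L; in-air after throw: [b1@2:L]
Beat 1 (R): throw ball2 h=3 -> lands@4:L; in-air after throw: [b1@2:L b2@4:L]
Beat 2 (L): throw ball1 h=3 -> lands@5:R; in-air after throw: [b2@4:L b1@5:R]
Beat 3 (R): throw ball3 h=8 -> lands@11:R; in-air after throw: [b2@4:L b1@5:R b3@11:R]
Beat 4 (L): throw ball2 h=2 -> lands@6:L; in-air after throw: [b1@5:R b2@6:L b3@11:R]
Beat 5 (R): throw ball1 h=3 -> lands@8:L; in-air after throw: [b2@6:L b1@8:L b3@11:R]
Ball 1: thrown@0 h=2 -> first land @2; rethrown@2 h=3 -> second land @5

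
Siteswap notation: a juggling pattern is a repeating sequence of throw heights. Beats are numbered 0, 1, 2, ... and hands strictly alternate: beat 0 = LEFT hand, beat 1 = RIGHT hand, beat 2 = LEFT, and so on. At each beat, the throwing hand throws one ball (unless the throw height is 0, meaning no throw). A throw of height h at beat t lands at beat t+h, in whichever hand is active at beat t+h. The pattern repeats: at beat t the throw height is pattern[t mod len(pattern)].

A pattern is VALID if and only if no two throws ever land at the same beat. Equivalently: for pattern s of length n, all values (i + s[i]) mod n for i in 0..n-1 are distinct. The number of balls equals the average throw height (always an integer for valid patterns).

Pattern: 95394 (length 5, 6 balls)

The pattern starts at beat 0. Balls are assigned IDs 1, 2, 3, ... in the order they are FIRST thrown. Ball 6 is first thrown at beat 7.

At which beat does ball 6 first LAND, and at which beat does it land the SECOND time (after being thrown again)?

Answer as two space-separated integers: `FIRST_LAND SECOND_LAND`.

Beat 0 (L): throw ball1 h=9 -> lands@9:R; in-air after throw: [b1@9:R]
Beat 1 (R): throw ball2 h=5 -> lands@6:L; in-air after throw: [b2@6:L b1@9:R]
Beat 2 (L): throw ball3 h=3 -> lands@5:R; in-air after throw: [b3@5:R b2@6:L b1@9:R]
Beat 3 (R): throw ball4 h=9 -> lands@12:L; in-air after throw: [b3@5:R b2@6:L b1@9:R b4@12:L]
Beat 4 (L): throw ball5 h=4 -> lands@8:L; in-air after throw: [b3@5:R b2@6:L b5@8:L b1@9:R b4@12:L]
Beat 5 (R): throw ball3 h=9 -> lands@14:L; in-air after throw: [b2@6:L b5@8:L b1@9:R b4@12:L b3@14:L]
Beat 6 (L): throw ball2 h=5 -> lands@11:R; in-air after throw: [b5@8:L b1@9:R b2@11:R b4@12:L b3@14:L]
Beat 7 (R): throw ball6 h=3 -> lands@10:L; in-air after throw: [b5@8:L b1@9:R b6@10:L b2@11:R b4@12:L b3@14:L]
Beat 8 (L): throw ball5 h=9 -> lands@17:R; in-air after throw: [b1@9:R b6@10:L b2@11:R b4@12:L b3@14:L b5@17:R]
Beat 9 (R): throw ball1 h=4 -> lands@13:R; in-air after throw: [b6@10:L b2@11:R b4@12:L b1@13:R b3@14:L b5@17:R]
Beat 10 (L): throw ball6 h=9 -> lands@19:R; in-air after throw: [b2@11:R b4@12:L b1@13:R b3@14:L b5@17:R b6@19:R]
Beat 11 (R): throw ball2 h=5 -> lands@16:L; in-air after throw: [b4@12:L b1@13:R b3@14:L b2@16:L b5@17:R b6@19:R]
Beat 12 (L): throw ball4 h=3 -> lands@15:R; in-air after throw: [b1@13:R b3@14:L b4@15:R b2@16:L b5@17:R b6@19:R]
Beat 13 (R): throw ball1 h=9 -> lands@22:L; in-air after throw: [b3@14:L b4@15:R b2@16:L b5@17:R b6@19:R b1@22:L]
Ball 6: thrown@7 h=3 -> first land @10; rethrown@10 h=9 -> second land @19

Answer: 10 19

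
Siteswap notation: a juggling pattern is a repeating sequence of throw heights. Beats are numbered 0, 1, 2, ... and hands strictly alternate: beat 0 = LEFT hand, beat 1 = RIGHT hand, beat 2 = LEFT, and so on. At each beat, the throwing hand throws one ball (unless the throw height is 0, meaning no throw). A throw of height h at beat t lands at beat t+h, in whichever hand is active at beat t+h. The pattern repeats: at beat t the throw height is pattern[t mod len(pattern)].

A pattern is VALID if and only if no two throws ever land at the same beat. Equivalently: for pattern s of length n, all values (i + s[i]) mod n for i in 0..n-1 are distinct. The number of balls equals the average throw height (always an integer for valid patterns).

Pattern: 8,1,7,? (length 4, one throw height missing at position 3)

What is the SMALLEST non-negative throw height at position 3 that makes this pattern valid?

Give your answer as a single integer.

i=0: (0 + 8) mod 4 = 0
i=1: (1 + 1) mod 4 = 2
i=2: (2 + 7) mod 4 = 1
i=3: s[i]=? (unknown)
Known residues: [0, 1, 2]; need a permutation of 0..3, so missing residue r = 3
Need (3 + s) mod 4 = 3; smallest s = (3 - 3) mod 4 = 0

Answer: 0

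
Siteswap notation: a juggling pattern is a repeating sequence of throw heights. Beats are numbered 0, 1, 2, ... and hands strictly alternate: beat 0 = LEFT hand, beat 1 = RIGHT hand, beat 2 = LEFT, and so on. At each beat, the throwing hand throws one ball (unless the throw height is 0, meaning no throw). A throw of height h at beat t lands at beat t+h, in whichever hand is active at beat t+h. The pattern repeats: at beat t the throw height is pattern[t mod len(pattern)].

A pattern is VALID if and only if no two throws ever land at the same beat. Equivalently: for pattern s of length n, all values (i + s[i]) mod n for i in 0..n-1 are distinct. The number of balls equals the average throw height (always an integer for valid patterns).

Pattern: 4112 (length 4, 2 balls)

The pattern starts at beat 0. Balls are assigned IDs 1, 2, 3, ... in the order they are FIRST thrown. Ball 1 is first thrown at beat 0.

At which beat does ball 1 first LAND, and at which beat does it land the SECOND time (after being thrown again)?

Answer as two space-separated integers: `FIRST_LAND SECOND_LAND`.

Beat 0 (L): throw ball1 h=4 -> lands@4:L; in-air after throw: [b1@4:L]
Beat 1 (R): throw ball2 h=1 -> lands@2:L; in-air after throw: [b2@2:L b1@4:L]
Beat 2 (L): throw ball2 h=1 -> lands@3:R; in-air after throw: [b2@3:R b1@4:L]
Beat 3 (R): throw ball2 h=2 -> lands@5:R; in-air after throw: [b1@4:L b2@5:R]
Beat 4 (L): throw ball1 h=4 -> lands@8:L; in-air after throw: [b2@5:R b1@8:L]
Beat 5 (R): throw ball2 h=1 -> lands@6:L; in-air after throw: [b2@6:L b1@8:L]
Beat 6 (L): throw ball2 h=1 -> lands@7:R; in-air after throw: [b2@7:R b1@8:L]
Beat 7 (R): throw ball2 h=2 -> lands@9:R; in-air after throw: [b1@8:L b2@9:R]
Beat 8 (L): throw ball1 h=4 -> lands@12:L; in-air after throw: [b2@9:R b1@12:L]
Ball 1: thrown@0 h=4 -> first land @4; rethrown@4 h=4 -> second land @8

Answer: 4 8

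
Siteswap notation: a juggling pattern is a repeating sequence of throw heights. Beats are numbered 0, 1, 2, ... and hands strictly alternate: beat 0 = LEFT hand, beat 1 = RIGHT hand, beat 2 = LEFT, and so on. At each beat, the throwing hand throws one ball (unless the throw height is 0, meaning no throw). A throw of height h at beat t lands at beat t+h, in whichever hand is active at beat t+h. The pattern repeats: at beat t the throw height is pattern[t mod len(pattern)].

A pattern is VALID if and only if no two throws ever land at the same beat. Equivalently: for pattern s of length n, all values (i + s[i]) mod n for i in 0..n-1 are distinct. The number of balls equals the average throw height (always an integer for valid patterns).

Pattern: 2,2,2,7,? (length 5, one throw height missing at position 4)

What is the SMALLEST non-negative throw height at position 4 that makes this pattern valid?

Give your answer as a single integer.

Answer: 2

Derivation:
i=0: (0 + 2) mod 5 = 2
i=1: (1 + 2) mod 5 = 3
i=2: (2 + 2) mod 5 = 4
i=3: (3 + 7) mod 5 = 0
i=4: s[i]=? (unknown)
Known residues: [0, 2, 3, 4]; need a permutation of 0..4, so missing residue r = 1
Need (4 + s) mod 5 = 1; smallest s = (1 - 4) mod 5 = 2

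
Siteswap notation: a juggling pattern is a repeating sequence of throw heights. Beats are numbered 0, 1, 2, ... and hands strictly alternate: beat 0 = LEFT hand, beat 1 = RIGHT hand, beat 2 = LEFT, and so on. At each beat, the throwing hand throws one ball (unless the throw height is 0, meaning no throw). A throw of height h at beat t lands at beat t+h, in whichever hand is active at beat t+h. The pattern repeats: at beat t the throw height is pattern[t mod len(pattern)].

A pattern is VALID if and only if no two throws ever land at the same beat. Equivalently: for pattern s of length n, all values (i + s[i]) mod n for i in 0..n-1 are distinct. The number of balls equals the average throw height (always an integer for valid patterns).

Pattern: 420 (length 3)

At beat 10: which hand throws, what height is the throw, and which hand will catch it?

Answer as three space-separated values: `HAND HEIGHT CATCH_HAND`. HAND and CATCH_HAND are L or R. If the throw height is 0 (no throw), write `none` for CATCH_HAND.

Answer: L 2 L

Derivation:
Beat 10: 10 mod 2 = 0, so hand = L
Throw height = pattern[10 mod 3] = pattern[1] = 2
Lands at beat 10+2=12, 12 mod 2 = 0, so catch hand = L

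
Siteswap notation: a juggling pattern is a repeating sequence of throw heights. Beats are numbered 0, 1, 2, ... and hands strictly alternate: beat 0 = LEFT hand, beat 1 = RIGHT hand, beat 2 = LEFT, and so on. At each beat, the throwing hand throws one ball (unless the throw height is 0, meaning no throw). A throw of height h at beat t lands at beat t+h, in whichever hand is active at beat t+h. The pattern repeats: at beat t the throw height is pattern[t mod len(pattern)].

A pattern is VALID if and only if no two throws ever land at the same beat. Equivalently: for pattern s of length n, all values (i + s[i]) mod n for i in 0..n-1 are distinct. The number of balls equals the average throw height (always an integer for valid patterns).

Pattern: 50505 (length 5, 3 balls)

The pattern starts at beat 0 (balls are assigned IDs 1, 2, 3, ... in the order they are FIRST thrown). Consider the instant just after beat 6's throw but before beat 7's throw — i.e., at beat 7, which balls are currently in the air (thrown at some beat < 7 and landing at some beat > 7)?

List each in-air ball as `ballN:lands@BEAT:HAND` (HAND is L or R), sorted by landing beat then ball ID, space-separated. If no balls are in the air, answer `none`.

Answer: ball3:lands@9:R ball1:lands@10:L

Derivation:
Beat 0 (L): throw ball1 h=5 -> lands@5:R; in-air after throw: [b1@5:R]
Beat 2 (L): throw ball2 h=5 -> lands@7:R; in-air after throw: [b1@5:R b2@7:R]
Beat 4 (L): throw ball3 h=5 -> lands@9:R; in-air after throw: [b1@5:R b2@7:R b3@9:R]
Beat 5 (R): throw ball1 h=5 -> lands@10:L; in-air after throw: [b2@7:R b3@9:R b1@10:L]
Beat 7 (R): throw ball2 h=5 -> lands@12:L; in-air after throw: [b3@9:R b1@10:L b2@12:L]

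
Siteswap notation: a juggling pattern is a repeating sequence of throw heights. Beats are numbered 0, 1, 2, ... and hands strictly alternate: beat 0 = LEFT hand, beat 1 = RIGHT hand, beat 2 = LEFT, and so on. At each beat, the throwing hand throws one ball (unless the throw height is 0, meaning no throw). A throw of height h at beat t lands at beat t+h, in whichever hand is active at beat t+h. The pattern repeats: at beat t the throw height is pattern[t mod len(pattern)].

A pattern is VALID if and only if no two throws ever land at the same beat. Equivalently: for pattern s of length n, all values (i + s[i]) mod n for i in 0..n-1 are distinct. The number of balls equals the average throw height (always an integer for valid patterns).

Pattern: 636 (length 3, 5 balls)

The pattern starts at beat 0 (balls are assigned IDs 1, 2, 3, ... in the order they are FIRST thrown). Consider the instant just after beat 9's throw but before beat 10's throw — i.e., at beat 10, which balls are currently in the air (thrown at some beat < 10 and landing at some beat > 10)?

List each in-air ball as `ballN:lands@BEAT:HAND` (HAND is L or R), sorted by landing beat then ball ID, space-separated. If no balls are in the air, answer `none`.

Beat 0 (L): throw ball1 h=6 -> lands@6:L; in-air after throw: [b1@6:L]
Beat 1 (R): throw ball2 h=3 -> lands@4:L; in-air after throw: [b2@4:L b1@6:L]
Beat 2 (L): throw ball3 h=6 -> lands@8:L; in-air after throw: [b2@4:L b1@6:L b3@8:L]
Beat 3 (R): throw ball4 h=6 -> lands@9:R; in-air after throw: [b2@4:L b1@6:L b3@8:L b4@9:R]
Beat 4 (L): throw ball2 h=3 -> lands@7:R; in-air after throw: [b1@6:L b2@7:R b3@8:L b4@9:R]
Beat 5 (R): throw ball5 h=6 -> lands@11:R; in-air after throw: [b1@6:L b2@7:R b3@8:L b4@9:R b5@11:R]
Beat 6 (L): throw ball1 h=6 -> lands@12:L; in-air after throw: [b2@7:R b3@8:L b4@9:R b5@11:R b1@12:L]
Beat 7 (R): throw ball2 h=3 -> lands@10:L; in-air after throw: [b3@8:L b4@9:R b2@10:L b5@11:R b1@12:L]
Beat 8 (L): throw ball3 h=6 -> lands@14:L; in-air after throw: [b4@9:R b2@10:L b5@11:R b1@12:L b3@14:L]
Beat 9 (R): throw ball4 h=6 -> lands@15:R; in-air after throw: [b2@10:L b5@11:R b1@12:L b3@14:L b4@15:R]
Beat 10 (L): throw ball2 h=3 -> lands@13:R; in-air after throw: [b5@11:R b1@12:L b2@13:R b3@14:L b4@15:R]

Answer: ball5:lands@11:R ball1:lands@12:L ball3:lands@14:L ball4:lands@15:R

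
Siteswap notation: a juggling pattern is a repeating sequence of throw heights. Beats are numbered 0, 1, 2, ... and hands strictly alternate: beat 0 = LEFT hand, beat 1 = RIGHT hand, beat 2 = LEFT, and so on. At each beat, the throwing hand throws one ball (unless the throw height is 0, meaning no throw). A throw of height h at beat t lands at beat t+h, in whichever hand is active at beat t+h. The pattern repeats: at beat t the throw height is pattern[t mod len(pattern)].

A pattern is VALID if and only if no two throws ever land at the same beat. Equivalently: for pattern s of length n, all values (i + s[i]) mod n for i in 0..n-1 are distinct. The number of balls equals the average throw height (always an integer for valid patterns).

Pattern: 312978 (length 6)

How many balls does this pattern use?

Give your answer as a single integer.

Answer: 5

Derivation:
Pattern = [3, 1, 2, 9, 7, 8], length n = 6
  position 0: throw height = 3, running sum = 3
  position 1: throw height = 1, running sum = 4
  position 2: throw height = 2, running sum = 6
  position 3: throw height = 9, running sum = 15
  position 4: throw height = 7, running sum = 22
  position 5: throw height = 8, running sum = 30
Total sum = 30; balls = sum / n = 30 / 6 = 5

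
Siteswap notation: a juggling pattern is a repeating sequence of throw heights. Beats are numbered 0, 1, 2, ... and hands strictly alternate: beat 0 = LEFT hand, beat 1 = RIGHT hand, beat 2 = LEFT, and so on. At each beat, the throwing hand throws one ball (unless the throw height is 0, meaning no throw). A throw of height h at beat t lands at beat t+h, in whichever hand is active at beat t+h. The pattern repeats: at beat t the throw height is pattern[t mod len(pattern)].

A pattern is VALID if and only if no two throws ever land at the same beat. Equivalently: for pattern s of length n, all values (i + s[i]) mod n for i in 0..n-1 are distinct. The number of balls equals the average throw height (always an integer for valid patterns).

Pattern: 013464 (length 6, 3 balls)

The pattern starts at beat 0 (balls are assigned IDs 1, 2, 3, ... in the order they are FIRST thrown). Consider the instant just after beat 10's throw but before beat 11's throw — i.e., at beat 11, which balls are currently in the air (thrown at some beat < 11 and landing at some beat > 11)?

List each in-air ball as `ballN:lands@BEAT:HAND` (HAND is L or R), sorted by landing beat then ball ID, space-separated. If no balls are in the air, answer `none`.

Answer: ball1:lands@13:R ball3:lands@16:L

Derivation:
Beat 1 (R): throw ball1 h=1 -> lands@2:L; in-air after throw: [b1@2:L]
Beat 2 (L): throw ball1 h=3 -> lands@5:R; in-air after throw: [b1@5:R]
Beat 3 (R): throw ball2 h=4 -> lands@7:R; in-air after throw: [b1@5:R b2@7:R]
Beat 4 (L): throw ball3 h=6 -> lands@10:L; in-air after throw: [b1@5:R b2@7:R b3@10:L]
Beat 5 (R): throw ball1 h=4 -> lands@9:R; in-air after throw: [b2@7:R b1@9:R b3@10:L]
Beat 7 (R): throw ball2 h=1 -> lands@8:L; in-air after throw: [b2@8:L b1@9:R b3@10:L]
Beat 8 (L): throw ball2 h=3 -> lands@11:R; in-air after throw: [b1@9:R b3@10:L b2@11:R]
Beat 9 (R): throw ball1 h=4 -> lands@13:R; in-air after throw: [b3@10:L b2@11:R b1@13:R]
Beat 10 (L): throw ball3 h=6 -> lands@16:L; in-air after throw: [b2@11:R b1@13:R b3@16:L]
Beat 11 (R): throw ball2 h=4 -> lands@15:R; in-air after throw: [b1@13:R b2@15:R b3@16:L]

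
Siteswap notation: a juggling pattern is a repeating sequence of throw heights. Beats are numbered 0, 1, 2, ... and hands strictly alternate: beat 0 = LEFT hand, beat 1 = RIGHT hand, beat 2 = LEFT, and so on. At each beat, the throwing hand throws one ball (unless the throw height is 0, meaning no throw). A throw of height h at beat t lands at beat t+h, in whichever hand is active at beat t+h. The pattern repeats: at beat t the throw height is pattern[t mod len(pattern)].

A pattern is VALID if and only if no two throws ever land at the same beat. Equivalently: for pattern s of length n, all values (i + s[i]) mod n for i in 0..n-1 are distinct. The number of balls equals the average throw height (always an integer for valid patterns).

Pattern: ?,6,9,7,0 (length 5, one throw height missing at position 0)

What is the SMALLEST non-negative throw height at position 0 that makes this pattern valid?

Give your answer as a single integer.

Answer: 3

Derivation:
i=0: s[i]=? (unknown)
i=1: (1 + 6) mod 5 = 2
i=2: (2 + 9) mod 5 = 1
i=3: (3 + 7) mod 5 = 0
i=4: (4 + 0) mod 5 = 4
Known residues: [0, 1, 2, 4]; need a permutation of 0..4, so missing residue r = 3
Need (0 + s) mod 5 = 3; smallest s = (3 - 0) mod 5 = 3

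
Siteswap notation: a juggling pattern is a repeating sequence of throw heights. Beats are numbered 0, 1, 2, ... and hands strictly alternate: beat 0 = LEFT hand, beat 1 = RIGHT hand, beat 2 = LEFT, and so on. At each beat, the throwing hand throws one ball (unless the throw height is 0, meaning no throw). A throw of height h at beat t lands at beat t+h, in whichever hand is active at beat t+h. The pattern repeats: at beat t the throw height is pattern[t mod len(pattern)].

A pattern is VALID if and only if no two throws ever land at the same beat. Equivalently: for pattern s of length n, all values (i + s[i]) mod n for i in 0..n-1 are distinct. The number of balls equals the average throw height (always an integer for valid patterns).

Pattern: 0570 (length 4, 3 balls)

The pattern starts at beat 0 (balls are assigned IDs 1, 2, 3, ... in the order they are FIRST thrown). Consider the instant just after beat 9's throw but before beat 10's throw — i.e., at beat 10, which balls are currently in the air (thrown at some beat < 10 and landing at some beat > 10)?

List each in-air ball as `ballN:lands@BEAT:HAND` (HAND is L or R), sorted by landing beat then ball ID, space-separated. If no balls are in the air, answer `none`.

Beat 1 (R): throw ball1 h=5 -> lands@6:L; in-air after throw: [b1@6:L]
Beat 2 (L): throw ball2 h=7 -> lands@9:R; in-air after throw: [b1@6:L b2@9:R]
Beat 5 (R): throw ball3 h=5 -> lands@10:L; in-air after throw: [b1@6:L b2@9:R b3@10:L]
Beat 6 (L): throw ball1 h=7 -> lands@13:R; in-air after throw: [b2@9:R b3@10:L b1@13:R]
Beat 9 (R): throw ball2 h=5 -> lands@14:L; in-air after throw: [b3@10:L b1@13:R b2@14:L]
Beat 10 (L): throw ball3 h=7 -> lands@17:R; in-air after throw: [b1@13:R b2@14:L b3@17:R]

Answer: ball1:lands@13:R ball2:lands@14:L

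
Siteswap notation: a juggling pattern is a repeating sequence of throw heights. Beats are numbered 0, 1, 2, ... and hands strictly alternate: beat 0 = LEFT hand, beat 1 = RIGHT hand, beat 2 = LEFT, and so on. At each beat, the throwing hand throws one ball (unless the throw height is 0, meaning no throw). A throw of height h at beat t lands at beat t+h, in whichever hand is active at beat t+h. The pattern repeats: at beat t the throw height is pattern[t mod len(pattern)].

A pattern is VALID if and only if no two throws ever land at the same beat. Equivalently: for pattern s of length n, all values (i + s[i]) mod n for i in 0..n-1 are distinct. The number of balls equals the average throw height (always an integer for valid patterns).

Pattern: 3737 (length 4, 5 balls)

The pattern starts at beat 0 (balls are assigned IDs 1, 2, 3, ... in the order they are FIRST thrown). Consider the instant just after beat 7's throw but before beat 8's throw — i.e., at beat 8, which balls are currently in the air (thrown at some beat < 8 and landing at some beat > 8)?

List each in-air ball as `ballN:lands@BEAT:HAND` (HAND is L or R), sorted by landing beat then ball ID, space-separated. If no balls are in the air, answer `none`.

Beat 0 (L): throw ball1 h=3 -> lands@3:R; in-air after throw: [b1@3:R]
Beat 1 (R): throw ball2 h=7 -> lands@8:L; in-air after throw: [b1@3:R b2@8:L]
Beat 2 (L): throw ball3 h=3 -> lands@5:R; in-air after throw: [b1@3:R b3@5:R b2@8:L]
Beat 3 (R): throw ball1 h=7 -> lands@10:L; in-air after throw: [b3@5:R b2@8:L b1@10:L]
Beat 4 (L): throw ball4 h=3 -> lands@7:R; in-air after throw: [b3@5:R b4@7:R b2@8:L b1@10:L]
Beat 5 (R): throw ball3 h=7 -> lands@12:L; in-air after throw: [b4@7:R b2@8:L b1@10:L b3@12:L]
Beat 6 (L): throw ball5 h=3 -> lands@9:R; in-air after throw: [b4@7:R b2@8:L b5@9:R b1@10:L b3@12:L]
Beat 7 (R): throw ball4 h=7 -> lands@14:L; in-air after throw: [b2@8:L b5@9:R b1@10:L b3@12:L b4@14:L]
Beat 8 (L): throw ball2 h=3 -> lands@11:R; in-air after throw: [b5@9:R b1@10:L b2@11:R b3@12:L b4@14:L]

Answer: ball5:lands@9:R ball1:lands@10:L ball3:lands@12:L ball4:lands@14:L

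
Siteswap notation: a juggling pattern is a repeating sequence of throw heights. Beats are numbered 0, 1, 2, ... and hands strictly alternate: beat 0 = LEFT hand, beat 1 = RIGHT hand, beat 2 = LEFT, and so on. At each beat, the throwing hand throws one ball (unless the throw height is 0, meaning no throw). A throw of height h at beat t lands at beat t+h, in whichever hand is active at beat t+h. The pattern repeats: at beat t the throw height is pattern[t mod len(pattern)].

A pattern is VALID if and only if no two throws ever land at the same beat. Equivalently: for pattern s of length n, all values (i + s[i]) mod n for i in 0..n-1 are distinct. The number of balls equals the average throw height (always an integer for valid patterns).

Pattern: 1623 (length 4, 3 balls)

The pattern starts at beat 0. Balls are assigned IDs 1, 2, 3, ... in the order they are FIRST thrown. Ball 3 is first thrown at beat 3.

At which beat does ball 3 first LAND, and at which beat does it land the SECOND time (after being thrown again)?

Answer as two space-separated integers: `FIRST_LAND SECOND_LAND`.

Answer: 6 8

Derivation:
Beat 0 (L): throw ball1 h=1 -> lands@1:R; in-air after throw: [b1@1:R]
Beat 1 (R): throw ball1 h=6 -> lands@7:R; in-air after throw: [b1@7:R]
Beat 2 (L): throw ball2 h=2 -> lands@4:L; in-air after throw: [b2@4:L b1@7:R]
Beat 3 (R): throw ball3 h=3 -> lands@6:L; in-air after throw: [b2@4:L b3@6:L b1@7:R]
Beat 4 (L): throw ball2 h=1 -> lands@5:R; in-air after throw: [b2@5:R b3@6:L b1@7:R]
Beat 5 (R): throw ball2 h=6 -> lands@11:R; in-air after throw: [b3@6:L b1@7:R b2@11:R]
Beat 6 (L): throw ball3 h=2 -> lands@8:L; in-air after throw: [b1@7:R b3@8:L b2@11:R]
Beat 7 (R): throw ball1 h=3 -> lands@10:L; in-air after throw: [b3@8:L b1@10:L b2@11:R]
Beat 8 (L): throw ball3 h=1 -> lands@9:R; in-air after throw: [b3@9:R b1@10:L b2@11:R]
Ball 3: thrown@3 h=3 -> first land @6; rethrown@6 h=2 -> second land @8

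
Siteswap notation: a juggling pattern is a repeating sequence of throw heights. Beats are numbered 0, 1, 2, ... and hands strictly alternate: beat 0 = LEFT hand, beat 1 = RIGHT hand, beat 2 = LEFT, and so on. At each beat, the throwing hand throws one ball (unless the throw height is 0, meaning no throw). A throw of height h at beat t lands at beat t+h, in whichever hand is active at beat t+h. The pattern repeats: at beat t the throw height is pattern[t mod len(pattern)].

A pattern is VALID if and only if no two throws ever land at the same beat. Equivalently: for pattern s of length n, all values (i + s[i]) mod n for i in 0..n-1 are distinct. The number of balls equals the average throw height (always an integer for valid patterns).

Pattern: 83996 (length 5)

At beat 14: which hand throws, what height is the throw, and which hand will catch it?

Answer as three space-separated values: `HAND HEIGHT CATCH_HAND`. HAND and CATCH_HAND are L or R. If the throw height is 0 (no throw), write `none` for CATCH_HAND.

Answer: L 6 L

Derivation:
Beat 14: 14 mod 2 = 0, so hand = L
Throw height = pattern[14 mod 5] = pattern[4] = 6
Lands at beat 14+6=20, 20 mod 2 = 0, so catch hand = L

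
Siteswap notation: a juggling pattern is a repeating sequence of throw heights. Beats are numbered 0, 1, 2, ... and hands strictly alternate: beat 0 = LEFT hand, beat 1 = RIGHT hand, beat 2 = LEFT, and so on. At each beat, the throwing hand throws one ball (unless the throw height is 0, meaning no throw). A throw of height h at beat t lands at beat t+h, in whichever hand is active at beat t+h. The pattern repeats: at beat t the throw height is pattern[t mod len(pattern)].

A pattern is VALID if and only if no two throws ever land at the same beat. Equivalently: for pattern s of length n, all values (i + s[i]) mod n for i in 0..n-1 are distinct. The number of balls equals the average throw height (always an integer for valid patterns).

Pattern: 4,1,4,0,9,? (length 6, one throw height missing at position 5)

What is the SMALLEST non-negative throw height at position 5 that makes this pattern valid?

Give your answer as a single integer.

i=0: (0 + 4) mod 6 = 4
i=1: (1 + 1) mod 6 = 2
i=2: (2 + 4) mod 6 = 0
i=3: (3 + 0) mod 6 = 3
i=4: (4 + 9) mod 6 = 1
i=5: s[i]=? (unknown)
Known residues: [0, 1, 2, 3, 4]; need a permutation of 0..5, so missing residue r = 5
Need (5 + s) mod 6 = 5; smallest s = (5 - 5) mod 6 = 0

Answer: 0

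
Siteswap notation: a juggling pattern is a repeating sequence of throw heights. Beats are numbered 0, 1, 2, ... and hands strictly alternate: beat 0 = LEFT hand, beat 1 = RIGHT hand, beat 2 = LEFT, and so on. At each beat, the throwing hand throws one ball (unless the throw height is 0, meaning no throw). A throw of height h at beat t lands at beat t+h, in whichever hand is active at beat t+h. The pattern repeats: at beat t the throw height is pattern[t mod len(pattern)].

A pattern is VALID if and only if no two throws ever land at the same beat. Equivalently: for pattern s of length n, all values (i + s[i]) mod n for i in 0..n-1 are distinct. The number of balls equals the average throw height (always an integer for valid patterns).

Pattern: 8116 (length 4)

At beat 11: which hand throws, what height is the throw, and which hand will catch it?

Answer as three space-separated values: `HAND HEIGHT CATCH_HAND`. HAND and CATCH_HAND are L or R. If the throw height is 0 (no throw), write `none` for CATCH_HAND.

Beat 11: 11 mod 2 = 1, so hand = R
Throw height = pattern[11 mod 4] = pattern[3] = 6
Lands at beat 11+6=17, 17 mod 2 = 1, so catch hand = R

Answer: R 6 R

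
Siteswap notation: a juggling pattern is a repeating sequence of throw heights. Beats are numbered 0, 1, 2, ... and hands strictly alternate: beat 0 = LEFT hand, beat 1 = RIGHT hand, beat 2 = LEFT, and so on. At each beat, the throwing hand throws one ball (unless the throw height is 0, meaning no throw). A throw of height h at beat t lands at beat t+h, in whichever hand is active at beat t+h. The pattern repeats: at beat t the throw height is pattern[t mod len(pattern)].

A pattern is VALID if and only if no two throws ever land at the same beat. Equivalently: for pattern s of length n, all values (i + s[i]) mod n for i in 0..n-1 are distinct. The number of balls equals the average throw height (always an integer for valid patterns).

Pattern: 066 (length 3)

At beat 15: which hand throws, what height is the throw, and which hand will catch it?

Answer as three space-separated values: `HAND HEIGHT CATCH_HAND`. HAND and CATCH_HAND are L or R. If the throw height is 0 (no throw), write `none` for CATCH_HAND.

Answer: R 0 none

Derivation:
Beat 15: 15 mod 2 = 1, so hand = R
Throw height = pattern[15 mod 3] = pattern[0] = 0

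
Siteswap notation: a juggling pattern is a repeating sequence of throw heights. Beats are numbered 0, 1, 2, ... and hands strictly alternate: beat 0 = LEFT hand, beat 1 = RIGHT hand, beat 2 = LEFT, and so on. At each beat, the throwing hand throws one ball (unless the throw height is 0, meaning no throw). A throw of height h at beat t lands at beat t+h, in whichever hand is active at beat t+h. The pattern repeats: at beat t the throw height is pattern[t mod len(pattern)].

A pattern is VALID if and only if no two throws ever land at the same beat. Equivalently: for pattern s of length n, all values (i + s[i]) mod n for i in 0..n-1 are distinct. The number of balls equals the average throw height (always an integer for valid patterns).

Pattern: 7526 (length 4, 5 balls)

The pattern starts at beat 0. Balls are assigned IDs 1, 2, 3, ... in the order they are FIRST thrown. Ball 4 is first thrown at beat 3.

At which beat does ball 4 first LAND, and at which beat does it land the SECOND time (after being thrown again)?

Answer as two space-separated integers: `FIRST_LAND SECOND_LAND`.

Answer: 9 14

Derivation:
Beat 0 (L): throw ball1 h=7 -> lands@7:R; in-air after throw: [b1@7:R]
Beat 1 (R): throw ball2 h=5 -> lands@6:L; in-air after throw: [b2@6:L b1@7:R]
Beat 2 (L): throw ball3 h=2 -> lands@4:L; in-air after throw: [b3@4:L b2@6:L b1@7:R]
Beat 3 (R): throw ball4 h=6 -> lands@9:R; in-air after throw: [b3@4:L b2@6:L b1@7:R b4@9:R]
Beat 4 (L): throw ball3 h=7 -> lands@11:R; in-air after throw: [b2@6:L b1@7:R b4@9:R b3@11:R]
Beat 5 (R): throw ball5 h=5 -> lands@10:L; in-air after throw: [b2@6:L b1@7:R b4@9:R b5@10:L b3@11:R]
Beat 6 (L): throw ball2 h=2 -> lands@8:L; in-air after throw: [b1@7:R b2@8:L b4@9:R b5@10:L b3@11:R]
Beat 7 (R): throw ball1 h=6 -> lands@13:R; in-air after throw: [b2@8:L b4@9:R b5@10:L b3@11:R b1@13:R]
Beat 8 (L): throw ball2 h=7 -> lands@15:R; in-air after throw: [b4@9:R b5@10:L b3@11:R b1@13:R b2@15:R]
Beat 9 (R): throw ball4 h=5 -> lands@14:L; in-air after throw: [b5@10:L b3@11:R b1@13:R b4@14:L b2@15:R]
Beat 10 (L): throw ball5 h=2 -> lands@12:L; in-air after throw: [b3@11:R b5@12:L b1@13:R b4@14:L b2@15:R]
Beat 11 (R): throw ball3 h=6 -> lands@17:R; in-air after throw: [b5@12:L b1@13:R b4@14:L b2@15:R b3@17:R]
Beat 12 (L): throw ball5 h=7 -> lands@19:R; in-air after throw: [b1@13:R b4@14:L b2@15:R b3@17:R b5@19:R]
Beat 13 (R): throw ball1 h=5 -> lands@18:L; in-air after throw: [b4@14:L b2@15:R b3@17:R b1@18:L b5@19:R]
Beat 14 (L): throw ball4 h=2 -> lands@16:L; in-air after throw: [b2@15:R b4@16:L b3@17:R b1@18:L b5@19:R]
Ball 4: thrown@3 h=6 -> first land @9; rethrown@9 h=5 -> second land @14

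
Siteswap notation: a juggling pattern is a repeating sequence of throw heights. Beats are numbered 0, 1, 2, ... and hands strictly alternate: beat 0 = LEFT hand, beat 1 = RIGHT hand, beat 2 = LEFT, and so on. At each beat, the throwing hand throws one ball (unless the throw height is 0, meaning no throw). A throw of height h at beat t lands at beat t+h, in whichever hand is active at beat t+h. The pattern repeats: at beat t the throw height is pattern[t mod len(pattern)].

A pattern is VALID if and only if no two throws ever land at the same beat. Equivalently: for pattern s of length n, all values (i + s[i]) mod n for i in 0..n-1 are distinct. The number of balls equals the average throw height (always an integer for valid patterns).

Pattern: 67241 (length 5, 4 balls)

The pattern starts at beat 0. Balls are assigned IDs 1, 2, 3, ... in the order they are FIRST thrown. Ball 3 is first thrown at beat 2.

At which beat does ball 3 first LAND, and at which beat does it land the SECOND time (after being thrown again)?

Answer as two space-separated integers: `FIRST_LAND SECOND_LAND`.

Beat 0 (L): throw ball1 h=6 -> lands@6:L; in-air after throw: [b1@6:L]
Beat 1 (R): throw ball2 h=7 -> lands@8:L; in-air after throw: [b1@6:L b2@8:L]
Beat 2 (L): throw ball3 h=2 -> lands@4:L; in-air after throw: [b3@4:L b1@6:L b2@8:L]
Beat 3 (R): throw ball4 h=4 -> lands@7:R; in-air after throw: [b3@4:L b1@6:L b4@7:R b2@8:L]
Beat 4 (L): throw ball3 h=1 -> lands@5:R; in-air after throw: [b3@5:R b1@6:L b4@7:R b2@8:L]
Beat 5 (R): throw ball3 h=6 -> lands@11:R; in-air after throw: [b1@6:L b4@7:R b2@8:L b3@11:R]
Ball 3: thrown@2 h=2 -> first land @4; rethrown@4 h=1 -> second land @5

Answer: 4 5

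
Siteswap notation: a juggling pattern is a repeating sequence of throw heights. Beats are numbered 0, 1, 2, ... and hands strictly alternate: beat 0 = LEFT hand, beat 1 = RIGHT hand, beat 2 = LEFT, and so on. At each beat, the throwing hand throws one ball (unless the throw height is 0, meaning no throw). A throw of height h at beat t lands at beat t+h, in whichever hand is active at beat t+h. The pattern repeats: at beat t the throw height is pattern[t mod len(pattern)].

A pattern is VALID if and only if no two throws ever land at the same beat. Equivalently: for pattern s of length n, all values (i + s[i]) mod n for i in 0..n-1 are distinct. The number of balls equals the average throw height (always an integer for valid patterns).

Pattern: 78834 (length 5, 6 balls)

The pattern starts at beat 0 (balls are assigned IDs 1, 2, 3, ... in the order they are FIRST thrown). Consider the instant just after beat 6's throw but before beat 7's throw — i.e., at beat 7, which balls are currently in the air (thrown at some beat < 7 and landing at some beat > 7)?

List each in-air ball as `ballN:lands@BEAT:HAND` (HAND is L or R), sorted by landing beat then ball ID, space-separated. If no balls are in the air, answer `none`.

Answer: ball5:lands@8:L ball2:lands@9:R ball3:lands@10:L ball6:lands@12:L ball4:lands@14:L

Derivation:
Beat 0 (L): throw ball1 h=7 -> lands@7:R; in-air after throw: [b1@7:R]
Beat 1 (R): throw ball2 h=8 -> lands@9:R; in-air after throw: [b1@7:R b2@9:R]
Beat 2 (L): throw ball3 h=8 -> lands@10:L; in-air after throw: [b1@7:R b2@9:R b3@10:L]
Beat 3 (R): throw ball4 h=3 -> lands@6:L; in-air after throw: [b4@6:L b1@7:R b2@9:R b3@10:L]
Beat 4 (L): throw ball5 h=4 -> lands@8:L; in-air after throw: [b4@6:L b1@7:R b5@8:L b2@9:R b3@10:L]
Beat 5 (R): throw ball6 h=7 -> lands@12:L; in-air after throw: [b4@6:L b1@7:R b5@8:L b2@9:R b3@10:L b6@12:L]
Beat 6 (L): throw ball4 h=8 -> lands@14:L; in-air after throw: [b1@7:R b5@8:L b2@9:R b3@10:L b6@12:L b4@14:L]
Beat 7 (R): throw ball1 h=8 -> lands@15:R; in-air after throw: [b5@8:L b2@9:R b3@10:L b6@12:L b4@14:L b1@15:R]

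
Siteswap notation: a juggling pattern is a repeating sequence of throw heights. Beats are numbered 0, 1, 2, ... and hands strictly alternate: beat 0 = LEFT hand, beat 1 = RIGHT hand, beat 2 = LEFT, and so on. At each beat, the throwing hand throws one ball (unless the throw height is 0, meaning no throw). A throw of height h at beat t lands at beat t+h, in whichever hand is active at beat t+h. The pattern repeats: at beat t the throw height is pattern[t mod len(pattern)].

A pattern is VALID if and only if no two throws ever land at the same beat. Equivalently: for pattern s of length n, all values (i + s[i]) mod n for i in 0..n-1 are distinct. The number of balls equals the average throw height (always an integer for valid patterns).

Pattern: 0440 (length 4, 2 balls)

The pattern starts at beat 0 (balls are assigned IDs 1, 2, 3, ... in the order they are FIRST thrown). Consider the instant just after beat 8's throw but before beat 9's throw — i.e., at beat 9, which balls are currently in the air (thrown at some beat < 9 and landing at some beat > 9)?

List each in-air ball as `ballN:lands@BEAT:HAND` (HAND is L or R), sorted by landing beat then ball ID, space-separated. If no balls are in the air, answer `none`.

Answer: ball2:lands@10:L

Derivation:
Beat 1 (R): throw ball1 h=4 -> lands@5:R; in-air after throw: [b1@5:R]
Beat 2 (L): throw ball2 h=4 -> lands@6:L; in-air after throw: [b1@5:R b2@6:L]
Beat 5 (R): throw ball1 h=4 -> lands@9:R; in-air after throw: [b2@6:L b1@9:R]
Beat 6 (L): throw ball2 h=4 -> lands@10:L; in-air after throw: [b1@9:R b2@10:L]
Beat 9 (R): throw ball1 h=4 -> lands@13:R; in-air after throw: [b2@10:L b1@13:R]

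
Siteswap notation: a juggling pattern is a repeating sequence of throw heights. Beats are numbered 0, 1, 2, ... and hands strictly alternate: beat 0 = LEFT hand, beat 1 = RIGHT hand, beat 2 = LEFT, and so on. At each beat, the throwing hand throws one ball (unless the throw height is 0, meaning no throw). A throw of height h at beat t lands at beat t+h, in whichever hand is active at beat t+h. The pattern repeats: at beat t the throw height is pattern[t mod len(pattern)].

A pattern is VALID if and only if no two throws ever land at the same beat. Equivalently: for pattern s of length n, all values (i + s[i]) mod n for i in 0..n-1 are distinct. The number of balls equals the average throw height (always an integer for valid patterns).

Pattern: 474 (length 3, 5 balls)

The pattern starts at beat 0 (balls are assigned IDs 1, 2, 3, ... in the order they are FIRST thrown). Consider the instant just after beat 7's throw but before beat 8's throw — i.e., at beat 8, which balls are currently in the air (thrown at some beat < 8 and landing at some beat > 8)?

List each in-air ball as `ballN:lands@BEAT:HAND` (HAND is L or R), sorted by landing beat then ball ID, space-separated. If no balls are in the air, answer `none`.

Beat 0 (L): throw ball1 h=4 -> lands@4:L; in-air after throw: [b1@4:L]
Beat 1 (R): throw ball2 h=7 -> lands@8:L; in-air after throw: [b1@4:L b2@8:L]
Beat 2 (L): throw ball3 h=4 -> lands@6:L; in-air after throw: [b1@4:L b3@6:L b2@8:L]
Beat 3 (R): throw ball4 h=4 -> lands@7:R; in-air after throw: [b1@4:L b3@6:L b4@7:R b2@8:L]
Beat 4 (L): throw ball1 h=7 -> lands@11:R; in-air after throw: [b3@6:L b4@7:R b2@8:L b1@11:R]
Beat 5 (R): throw ball5 h=4 -> lands@9:R; in-air after throw: [b3@6:L b4@7:R b2@8:L b5@9:R b1@11:R]
Beat 6 (L): throw ball3 h=4 -> lands@10:L; in-air after throw: [b4@7:R b2@8:L b5@9:R b3@10:L b1@11:R]
Beat 7 (R): throw ball4 h=7 -> lands@14:L; in-air after throw: [b2@8:L b5@9:R b3@10:L b1@11:R b4@14:L]
Beat 8 (L): throw ball2 h=4 -> lands@12:L; in-air after throw: [b5@9:R b3@10:L b1@11:R b2@12:L b4@14:L]

Answer: ball5:lands@9:R ball3:lands@10:L ball1:lands@11:R ball4:lands@14:L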